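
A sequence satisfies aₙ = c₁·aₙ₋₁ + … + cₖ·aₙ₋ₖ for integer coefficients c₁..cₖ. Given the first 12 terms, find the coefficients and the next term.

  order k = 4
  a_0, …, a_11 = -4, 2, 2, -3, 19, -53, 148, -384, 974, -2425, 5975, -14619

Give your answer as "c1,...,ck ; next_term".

  a_4 = -3·-3 + 0·2 + 3·2 + -1·-4 = 19
  a_5 = -3·19 + 0·-3 + 3·2 + -1·2 = -53
  a_6 = -3·-53 + 0·19 + 3·-3 + -1·2 = 148
  a_7 = -3·148 + 0·-53 + 3·19 + -1·-3 = -384
  a_8 = -3·-384 + 0·148 + 3·-53 + -1·19 = 974
  a_9 = -3·974 + 0·-384 + 3·148 + -1·-53 = -2425
  a_10 = -3·-2425 + 0·974 + 3·-384 + -1·148 = 5975
  a_11 = -3·5975 + 0·-2425 + 3·974 + -1·-384 = -14619
  a_12 = -3·-14619 + 0·5975 + 3·-2425 + -1·974 = 35608

-3,0,3,-1 ; 35608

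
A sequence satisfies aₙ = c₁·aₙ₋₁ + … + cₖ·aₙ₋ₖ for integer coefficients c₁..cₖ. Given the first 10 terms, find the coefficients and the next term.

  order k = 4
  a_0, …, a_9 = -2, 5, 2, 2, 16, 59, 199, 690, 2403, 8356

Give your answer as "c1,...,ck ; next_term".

  a_4 = 3·2 + 1·2 + 2·5 + 1·-2 = 16
  a_5 = 3·16 + 1·2 + 2·2 + 1·5 = 59
  a_6 = 3·59 + 1·16 + 2·2 + 1·2 = 199
  a_7 = 3·199 + 1·59 + 2·16 + 1·2 = 690
  a_8 = 3·690 + 1·199 + 2·59 + 1·16 = 2403
  a_9 = 3·2403 + 1·690 + 2·199 + 1·59 = 8356
  a_10 = 3·8356 + 1·2403 + 2·690 + 1·199 = 29050

3,1,2,1 ; 29050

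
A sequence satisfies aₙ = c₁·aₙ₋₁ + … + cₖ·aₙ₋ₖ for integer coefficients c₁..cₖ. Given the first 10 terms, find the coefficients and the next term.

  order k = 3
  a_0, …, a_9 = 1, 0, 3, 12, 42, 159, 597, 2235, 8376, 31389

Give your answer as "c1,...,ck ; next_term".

3,2,3 ; 117624

  a_3 = 3·3 + 2·0 + 3·1 = 12
  a_4 = 3·12 + 2·3 + 3·0 = 42
  a_5 = 3·42 + 2·12 + 3·3 = 159
  a_6 = 3·159 + 2·42 + 3·12 = 597
  a_7 = 3·597 + 2·159 + 3·42 = 2235
  a_8 = 3·2235 + 2·597 + 3·159 = 8376
  a_9 = 3·8376 + 2·2235 + 3·597 = 31389
  a_10 = 3·31389 + 2·8376 + 3·2235 = 117624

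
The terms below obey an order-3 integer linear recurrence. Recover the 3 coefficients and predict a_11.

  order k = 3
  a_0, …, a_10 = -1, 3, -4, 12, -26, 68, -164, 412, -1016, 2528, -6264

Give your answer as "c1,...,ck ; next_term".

  a_3 = -2·-4 + 2·3 + 2·-1 = 12
  a_4 = -2·12 + 2·-4 + 2·3 = -26
  a_5 = -2·-26 + 2·12 + 2·-4 = 68
  a_6 = -2·68 + 2·-26 + 2·12 = -164
  a_7 = -2·-164 + 2·68 + 2·-26 = 412
  a_8 = -2·412 + 2·-164 + 2·68 = -1016
  a_9 = -2·-1016 + 2·412 + 2·-164 = 2528
  a_10 = -2·2528 + 2·-1016 + 2·412 = -6264
  a_11 = -2·-6264 + 2·2528 + 2·-1016 = 15552

-2,2,2 ; 15552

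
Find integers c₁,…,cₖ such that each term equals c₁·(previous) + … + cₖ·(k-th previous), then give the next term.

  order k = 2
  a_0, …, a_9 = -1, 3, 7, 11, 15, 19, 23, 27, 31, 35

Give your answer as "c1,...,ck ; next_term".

  a_2 = 2·3 + -1·-1 = 7
  a_3 = 2·7 + -1·3 = 11
  a_4 = 2·11 + -1·7 = 15
  a_5 = 2·15 + -1·11 = 19
  a_6 = 2·19 + -1·15 = 23
  a_7 = 2·23 + -1·19 = 27
  a_8 = 2·27 + -1·23 = 31
  a_9 = 2·31 + -1·27 = 35
  a_10 = 2·35 + -1·31 = 39

2,-1 ; 39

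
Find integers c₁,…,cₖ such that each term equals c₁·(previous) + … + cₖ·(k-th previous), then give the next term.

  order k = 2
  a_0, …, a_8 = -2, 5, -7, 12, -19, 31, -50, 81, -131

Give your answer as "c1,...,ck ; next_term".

  a_2 = -1·5 + 1·-2 = -7
  a_3 = -1·-7 + 1·5 = 12
  a_4 = -1·12 + 1·-7 = -19
  a_5 = -1·-19 + 1·12 = 31
  a_6 = -1·31 + 1·-19 = -50
  a_7 = -1·-50 + 1·31 = 81
  a_8 = -1·81 + 1·-50 = -131
  a_9 = -1·-131 + 1·81 = 212

-1,1 ; 212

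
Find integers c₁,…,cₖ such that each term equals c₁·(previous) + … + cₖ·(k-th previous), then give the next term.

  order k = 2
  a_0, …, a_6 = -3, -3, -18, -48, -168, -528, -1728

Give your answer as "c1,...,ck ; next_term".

2,4 ; -5568

  a_2 = 2·-3 + 4·-3 = -18
  a_3 = 2·-18 + 4·-3 = -48
  a_4 = 2·-48 + 4·-18 = -168
  a_5 = 2·-168 + 4·-48 = -528
  a_6 = 2·-528 + 4·-168 = -1728
  a_7 = 2·-1728 + 4·-528 = -5568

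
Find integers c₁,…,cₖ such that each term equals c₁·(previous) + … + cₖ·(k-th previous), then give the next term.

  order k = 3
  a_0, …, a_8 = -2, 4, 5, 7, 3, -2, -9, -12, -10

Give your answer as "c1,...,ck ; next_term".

  a_3 = 1·5 + 0·4 + -1·-2 = 7
  a_4 = 1·7 + 0·5 + -1·4 = 3
  a_5 = 1·3 + 0·7 + -1·5 = -2
  a_6 = 1·-2 + 0·3 + -1·7 = -9
  a_7 = 1·-9 + 0·-2 + -1·3 = -12
  a_8 = 1·-12 + 0·-9 + -1·-2 = -10
  a_9 = 1·-10 + 0·-12 + -1·-9 = -1

1,0,-1 ; -1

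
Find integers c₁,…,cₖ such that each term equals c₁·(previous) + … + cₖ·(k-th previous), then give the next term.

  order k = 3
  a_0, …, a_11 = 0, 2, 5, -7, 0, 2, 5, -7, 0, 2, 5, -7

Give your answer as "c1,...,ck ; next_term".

-1,-1,-1 ; 0

  a_3 = -1·5 + -1·2 + -1·0 = -7
  a_4 = -1·-7 + -1·5 + -1·2 = 0
  a_5 = -1·0 + -1·-7 + -1·5 = 2
  a_6 = -1·2 + -1·0 + -1·-7 = 5
  a_7 = -1·5 + -1·2 + -1·0 = -7
  a_8 = -1·-7 + -1·5 + -1·2 = 0
  a_9 = -1·0 + -1·-7 + -1·5 = 2
  a_10 = -1·2 + -1·0 + -1·-7 = 5
  a_11 = -1·5 + -1·2 + -1·0 = -7
  a_12 = -1·-7 + -1·5 + -1·2 = 0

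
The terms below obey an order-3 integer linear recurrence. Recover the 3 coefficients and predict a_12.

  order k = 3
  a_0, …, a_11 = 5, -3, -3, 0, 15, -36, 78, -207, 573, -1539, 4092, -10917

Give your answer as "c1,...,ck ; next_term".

  a_3 = -3·-3 + -2·-3 + -3·5 = 0
  a_4 = -3·0 + -2·-3 + -3·-3 = 15
  a_5 = -3·15 + -2·0 + -3·-3 = -36
  a_6 = -3·-36 + -2·15 + -3·0 = 78
  a_7 = -3·78 + -2·-36 + -3·15 = -207
  a_8 = -3·-207 + -2·78 + -3·-36 = 573
  a_9 = -3·573 + -2·-207 + -3·78 = -1539
  a_10 = -3·-1539 + -2·573 + -3·-207 = 4092
  a_11 = -3·4092 + -2·-1539 + -3·573 = -10917
  a_12 = -3·-10917 + -2·4092 + -3·-1539 = 29184

-3,-2,-3 ; 29184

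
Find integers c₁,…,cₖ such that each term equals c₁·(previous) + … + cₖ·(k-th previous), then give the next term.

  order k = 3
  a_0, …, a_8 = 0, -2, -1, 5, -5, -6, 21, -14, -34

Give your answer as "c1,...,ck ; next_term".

  a_3 = -1·-1 + -2·-2 + 1·0 = 5
  a_4 = -1·5 + -2·-1 + 1·-2 = -5
  a_5 = -1·-5 + -2·5 + 1·-1 = -6
  a_6 = -1·-6 + -2·-5 + 1·5 = 21
  a_7 = -1·21 + -2·-6 + 1·-5 = -14
  a_8 = -1·-14 + -2·21 + 1·-6 = -34
  a_9 = -1·-34 + -2·-14 + 1·21 = 83

-1,-2,1 ; 83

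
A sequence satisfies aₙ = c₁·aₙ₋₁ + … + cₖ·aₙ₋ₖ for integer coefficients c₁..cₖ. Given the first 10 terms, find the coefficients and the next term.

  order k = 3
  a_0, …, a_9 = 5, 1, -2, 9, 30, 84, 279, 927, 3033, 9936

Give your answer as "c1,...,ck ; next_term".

  a_3 = 3·-2 + 0·1 + 3·5 = 9
  a_4 = 3·9 + 0·-2 + 3·1 = 30
  a_5 = 3·30 + 0·9 + 3·-2 = 84
  a_6 = 3·84 + 0·30 + 3·9 = 279
  a_7 = 3·279 + 0·84 + 3·30 = 927
  a_8 = 3·927 + 0·279 + 3·84 = 3033
  a_9 = 3·3033 + 0·927 + 3·279 = 9936
  a_10 = 3·9936 + 0·3033 + 3·927 = 32589

3,0,3 ; 32589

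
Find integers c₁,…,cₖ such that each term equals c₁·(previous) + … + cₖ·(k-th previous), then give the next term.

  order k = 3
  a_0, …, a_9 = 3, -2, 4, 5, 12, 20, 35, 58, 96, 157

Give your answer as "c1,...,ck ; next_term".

2,0,-1 ; 256

  a_3 = 2·4 + 0·-2 + -1·3 = 5
  a_4 = 2·5 + 0·4 + -1·-2 = 12
  a_5 = 2·12 + 0·5 + -1·4 = 20
  a_6 = 2·20 + 0·12 + -1·5 = 35
  a_7 = 2·35 + 0·20 + -1·12 = 58
  a_8 = 2·58 + 0·35 + -1·20 = 96
  a_9 = 2·96 + 0·58 + -1·35 = 157
  a_10 = 2·157 + 0·96 + -1·58 = 256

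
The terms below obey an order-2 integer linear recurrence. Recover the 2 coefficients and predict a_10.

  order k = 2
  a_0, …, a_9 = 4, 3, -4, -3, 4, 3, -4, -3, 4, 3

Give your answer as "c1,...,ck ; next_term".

  a_2 = 0·3 + -1·4 = -4
  a_3 = 0·-4 + -1·3 = -3
  a_4 = 0·-3 + -1·-4 = 4
  a_5 = 0·4 + -1·-3 = 3
  a_6 = 0·3 + -1·4 = -4
  a_7 = 0·-4 + -1·3 = -3
  a_8 = 0·-3 + -1·-4 = 4
  a_9 = 0·4 + -1·-3 = 3
  a_10 = 0·3 + -1·4 = -4

0,-1 ; -4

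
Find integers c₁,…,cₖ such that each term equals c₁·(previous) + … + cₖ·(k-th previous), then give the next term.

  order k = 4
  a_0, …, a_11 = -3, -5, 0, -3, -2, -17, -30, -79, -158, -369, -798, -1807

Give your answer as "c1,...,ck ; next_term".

  a_4 = 2·-3 + 1·0 + -2·-5 + 2·-3 = -2
  a_5 = 2·-2 + 1·-3 + -2·0 + 2·-5 = -17
  a_6 = 2·-17 + 1·-2 + -2·-3 + 2·0 = -30
  a_7 = 2·-30 + 1·-17 + -2·-2 + 2·-3 = -79
  a_8 = 2·-79 + 1·-30 + -2·-17 + 2·-2 = -158
  a_9 = 2·-158 + 1·-79 + -2·-30 + 2·-17 = -369
  a_10 = 2·-369 + 1·-158 + -2·-79 + 2·-30 = -798
  a_11 = 2·-798 + 1·-369 + -2·-158 + 2·-79 = -1807
  a_12 = 2·-1807 + 1·-798 + -2·-369 + 2·-158 = -3990

2,1,-2,2 ; -3990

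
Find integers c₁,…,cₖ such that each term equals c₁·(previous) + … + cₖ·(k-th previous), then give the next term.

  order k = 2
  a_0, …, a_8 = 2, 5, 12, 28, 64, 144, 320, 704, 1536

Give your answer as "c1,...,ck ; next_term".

  a_2 = 4·5 + -4·2 = 12
  a_3 = 4·12 + -4·5 = 28
  a_4 = 4·28 + -4·12 = 64
  a_5 = 4·64 + -4·28 = 144
  a_6 = 4·144 + -4·64 = 320
  a_7 = 4·320 + -4·144 = 704
  a_8 = 4·704 + -4·320 = 1536
  a_9 = 4·1536 + -4·704 = 3328

4,-4 ; 3328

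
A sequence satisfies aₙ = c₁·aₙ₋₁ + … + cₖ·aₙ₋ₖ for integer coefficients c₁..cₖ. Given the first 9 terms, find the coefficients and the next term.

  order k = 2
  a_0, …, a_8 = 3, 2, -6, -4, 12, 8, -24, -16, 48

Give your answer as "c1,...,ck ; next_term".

  a_2 = 0·2 + -2·3 = -6
  a_3 = 0·-6 + -2·2 = -4
  a_4 = 0·-4 + -2·-6 = 12
  a_5 = 0·12 + -2·-4 = 8
  a_6 = 0·8 + -2·12 = -24
  a_7 = 0·-24 + -2·8 = -16
  a_8 = 0·-16 + -2·-24 = 48
  a_9 = 0·48 + -2·-16 = 32

0,-2 ; 32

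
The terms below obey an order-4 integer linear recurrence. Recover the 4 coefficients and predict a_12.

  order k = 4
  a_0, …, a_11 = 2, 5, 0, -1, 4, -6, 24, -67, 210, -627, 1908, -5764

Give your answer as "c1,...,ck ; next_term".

-2,3,0,1 ; 17462

  a_4 = -2·-1 + 3·0 + 0·5 + 1·2 = 4
  a_5 = -2·4 + 3·-1 + 0·0 + 1·5 = -6
  a_6 = -2·-6 + 3·4 + 0·-1 + 1·0 = 24
  a_7 = -2·24 + 3·-6 + 0·4 + 1·-1 = -67
  a_8 = -2·-67 + 3·24 + 0·-6 + 1·4 = 210
  a_9 = -2·210 + 3·-67 + 0·24 + 1·-6 = -627
  a_10 = -2·-627 + 3·210 + 0·-67 + 1·24 = 1908
  a_11 = -2·1908 + 3·-627 + 0·210 + 1·-67 = -5764
  a_12 = -2·-5764 + 3·1908 + 0·-627 + 1·210 = 17462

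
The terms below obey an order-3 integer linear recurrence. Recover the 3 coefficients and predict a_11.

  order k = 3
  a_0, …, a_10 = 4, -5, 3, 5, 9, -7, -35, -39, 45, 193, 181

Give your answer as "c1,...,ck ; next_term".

  a_3 = 1·3 + -2·-5 + -2·4 = 5
  a_4 = 1·5 + -2·3 + -2·-5 = 9
  a_5 = 1·9 + -2·5 + -2·3 = -7
  a_6 = 1·-7 + -2·9 + -2·5 = -35
  a_7 = 1·-35 + -2·-7 + -2·9 = -39
  a_8 = 1·-39 + -2·-35 + -2·-7 = 45
  a_9 = 1·45 + -2·-39 + -2·-35 = 193
  a_10 = 1·193 + -2·45 + -2·-39 = 181
  a_11 = 1·181 + -2·193 + -2·45 = -295

1,-2,-2 ; -295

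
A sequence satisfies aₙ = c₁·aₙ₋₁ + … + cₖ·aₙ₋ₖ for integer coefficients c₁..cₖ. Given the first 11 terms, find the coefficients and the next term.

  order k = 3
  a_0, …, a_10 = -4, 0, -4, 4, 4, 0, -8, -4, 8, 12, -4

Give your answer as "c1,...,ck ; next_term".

0,-1,-1 ; -20

  a_3 = 0·-4 + -1·0 + -1·-4 = 4
  a_4 = 0·4 + -1·-4 + -1·0 = 4
  a_5 = 0·4 + -1·4 + -1·-4 = 0
  a_6 = 0·0 + -1·4 + -1·4 = -8
  a_7 = 0·-8 + -1·0 + -1·4 = -4
  a_8 = 0·-4 + -1·-8 + -1·0 = 8
  a_9 = 0·8 + -1·-4 + -1·-8 = 12
  a_10 = 0·12 + -1·8 + -1·-4 = -4
  a_11 = 0·-4 + -1·12 + -1·8 = -20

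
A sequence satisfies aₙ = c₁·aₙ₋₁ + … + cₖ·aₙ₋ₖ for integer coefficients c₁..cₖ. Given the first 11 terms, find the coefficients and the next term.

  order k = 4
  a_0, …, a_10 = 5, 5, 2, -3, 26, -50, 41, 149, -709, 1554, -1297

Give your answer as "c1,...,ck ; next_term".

-3,-4,3,2 ; -4154

  a_4 = -3·-3 + -4·2 + 3·5 + 2·5 = 26
  a_5 = -3·26 + -4·-3 + 3·2 + 2·5 = -50
  a_6 = -3·-50 + -4·26 + 3·-3 + 2·2 = 41
  a_7 = -3·41 + -4·-50 + 3·26 + 2·-3 = 149
  a_8 = -3·149 + -4·41 + 3·-50 + 2·26 = -709
  a_9 = -3·-709 + -4·149 + 3·41 + 2·-50 = 1554
  a_10 = -3·1554 + -4·-709 + 3·149 + 2·41 = -1297
  a_11 = -3·-1297 + -4·1554 + 3·-709 + 2·149 = -4154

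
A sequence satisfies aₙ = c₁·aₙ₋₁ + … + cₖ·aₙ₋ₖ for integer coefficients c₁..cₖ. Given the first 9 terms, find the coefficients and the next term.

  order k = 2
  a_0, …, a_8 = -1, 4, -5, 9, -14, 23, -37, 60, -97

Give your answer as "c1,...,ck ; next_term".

-1,1 ; 157

  a_2 = -1·4 + 1·-1 = -5
  a_3 = -1·-5 + 1·4 = 9
  a_4 = -1·9 + 1·-5 = -14
  a_5 = -1·-14 + 1·9 = 23
  a_6 = -1·23 + 1·-14 = -37
  a_7 = -1·-37 + 1·23 = 60
  a_8 = -1·60 + 1·-37 = -97
  a_9 = -1·-97 + 1·60 = 157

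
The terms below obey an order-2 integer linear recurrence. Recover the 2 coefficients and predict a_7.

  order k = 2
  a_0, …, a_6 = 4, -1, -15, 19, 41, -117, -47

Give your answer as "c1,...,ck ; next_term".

-1,-4 ; 515

  a_2 = -1·-1 + -4·4 = -15
  a_3 = -1·-15 + -4·-1 = 19
  a_4 = -1·19 + -4·-15 = 41
  a_5 = -1·41 + -4·19 = -117
  a_6 = -1·-117 + -4·41 = -47
  a_7 = -1·-47 + -4·-117 = 515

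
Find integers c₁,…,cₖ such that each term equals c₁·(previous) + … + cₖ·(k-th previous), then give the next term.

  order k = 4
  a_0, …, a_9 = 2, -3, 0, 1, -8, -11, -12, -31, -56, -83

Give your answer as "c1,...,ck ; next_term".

  a_4 = 2·1 + -1·0 + 2·-3 + -2·2 = -8
  a_5 = 2·-8 + -1·1 + 2·0 + -2·-3 = -11
  a_6 = 2·-11 + -1·-8 + 2·1 + -2·0 = -12
  a_7 = 2·-12 + -1·-11 + 2·-8 + -2·1 = -31
  a_8 = 2·-31 + -1·-12 + 2·-11 + -2·-8 = -56
  a_9 = 2·-56 + -1·-31 + 2·-12 + -2·-11 = -83
  a_10 = 2·-83 + -1·-56 + 2·-31 + -2·-12 = -148

2,-1,2,-2 ; -148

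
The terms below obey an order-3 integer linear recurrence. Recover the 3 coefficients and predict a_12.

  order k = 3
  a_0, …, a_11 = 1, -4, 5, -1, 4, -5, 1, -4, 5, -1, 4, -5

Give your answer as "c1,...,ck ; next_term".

0,0,-1 ; 1

  a_3 = 0·5 + 0·-4 + -1·1 = -1
  a_4 = 0·-1 + 0·5 + -1·-4 = 4
  a_5 = 0·4 + 0·-1 + -1·5 = -5
  a_6 = 0·-5 + 0·4 + -1·-1 = 1
  a_7 = 0·1 + 0·-5 + -1·4 = -4
  a_8 = 0·-4 + 0·1 + -1·-5 = 5
  a_9 = 0·5 + 0·-4 + -1·1 = -1
  a_10 = 0·-1 + 0·5 + -1·-4 = 4
  a_11 = 0·4 + 0·-1 + -1·5 = -5
  a_12 = 0·-5 + 0·4 + -1·-1 = 1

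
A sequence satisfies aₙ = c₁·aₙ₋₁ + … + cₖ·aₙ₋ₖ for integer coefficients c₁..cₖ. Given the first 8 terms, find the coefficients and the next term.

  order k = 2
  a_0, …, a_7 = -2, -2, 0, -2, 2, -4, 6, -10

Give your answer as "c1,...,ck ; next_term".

-1,1 ; 16

  a_2 = -1·-2 + 1·-2 = 0
  a_3 = -1·0 + 1·-2 = -2
  a_4 = -1·-2 + 1·0 = 2
  a_5 = -1·2 + 1·-2 = -4
  a_6 = -1·-4 + 1·2 = 6
  a_7 = -1·6 + 1·-4 = -10
  a_8 = -1·-10 + 1·6 = 16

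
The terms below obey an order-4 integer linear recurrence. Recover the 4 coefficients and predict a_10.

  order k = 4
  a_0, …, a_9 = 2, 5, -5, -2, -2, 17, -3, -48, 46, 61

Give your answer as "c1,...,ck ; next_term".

-2,-4,-4,-3 ; -105

  a_4 = -2·-2 + -4·-5 + -4·5 + -3·2 = -2
  a_5 = -2·-2 + -4·-2 + -4·-5 + -3·5 = 17
  a_6 = -2·17 + -4·-2 + -4·-2 + -3·-5 = -3
  a_7 = -2·-3 + -4·17 + -4·-2 + -3·-2 = -48
  a_8 = -2·-48 + -4·-3 + -4·17 + -3·-2 = 46
  a_9 = -2·46 + -4·-48 + -4·-3 + -3·17 = 61
  a_10 = -2·61 + -4·46 + -4·-48 + -3·-3 = -105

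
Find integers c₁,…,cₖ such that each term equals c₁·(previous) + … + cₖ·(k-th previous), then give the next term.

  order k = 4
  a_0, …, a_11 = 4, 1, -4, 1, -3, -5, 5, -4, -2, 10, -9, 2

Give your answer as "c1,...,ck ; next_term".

  a_4 = 0·1 + 0·-4 + 1·1 + -1·4 = -3
  a_5 = 0·-3 + 0·1 + 1·-4 + -1·1 = -5
  a_6 = 0·-5 + 0·-3 + 1·1 + -1·-4 = 5
  a_7 = 0·5 + 0·-5 + 1·-3 + -1·1 = -4
  a_8 = 0·-4 + 0·5 + 1·-5 + -1·-3 = -2
  a_9 = 0·-2 + 0·-4 + 1·5 + -1·-5 = 10
  a_10 = 0·10 + 0·-2 + 1·-4 + -1·5 = -9
  a_11 = 0·-9 + 0·10 + 1·-2 + -1·-4 = 2
  a_12 = 0·2 + 0·-9 + 1·10 + -1·-2 = 12

0,0,1,-1 ; 12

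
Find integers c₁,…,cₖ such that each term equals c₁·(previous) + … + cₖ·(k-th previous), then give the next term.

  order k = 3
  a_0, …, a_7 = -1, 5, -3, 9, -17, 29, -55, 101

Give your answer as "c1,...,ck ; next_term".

  a_3 = -1·-3 + 1·5 + -1·-1 = 9
  a_4 = -1·9 + 1·-3 + -1·5 = -17
  a_5 = -1·-17 + 1·9 + -1·-3 = 29
  a_6 = -1·29 + 1·-17 + -1·9 = -55
  a_7 = -1·-55 + 1·29 + -1·-17 = 101
  a_8 = -1·101 + 1·-55 + -1·29 = -185

-1,1,-1 ; -185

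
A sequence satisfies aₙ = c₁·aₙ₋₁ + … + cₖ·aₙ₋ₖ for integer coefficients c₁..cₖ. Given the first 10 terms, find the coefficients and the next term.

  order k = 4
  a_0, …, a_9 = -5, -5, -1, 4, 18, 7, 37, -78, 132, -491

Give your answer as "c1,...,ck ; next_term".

  a_4 = -1·4 + 3·-1 + -3·-5 + -2·-5 = 18
  a_5 = -1·18 + 3·4 + -3·-1 + -2·-5 = 7
  a_6 = -1·7 + 3·18 + -3·4 + -2·-1 = 37
  a_7 = -1·37 + 3·7 + -3·18 + -2·4 = -78
  a_8 = -1·-78 + 3·37 + -3·7 + -2·18 = 132
  a_9 = -1·132 + 3·-78 + -3·37 + -2·7 = -491
  a_10 = -1·-491 + 3·132 + -3·-78 + -2·37 = 1047

-1,3,-3,-2 ; 1047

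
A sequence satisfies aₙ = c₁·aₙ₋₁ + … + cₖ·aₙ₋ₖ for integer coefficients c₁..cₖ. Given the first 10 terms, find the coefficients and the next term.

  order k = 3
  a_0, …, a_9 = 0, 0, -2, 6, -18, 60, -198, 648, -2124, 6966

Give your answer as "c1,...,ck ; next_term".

  a_3 = -3·-2 + 0·0 + -3·0 = 6
  a_4 = -3·6 + 0·-2 + -3·0 = -18
  a_5 = -3·-18 + 0·6 + -3·-2 = 60
  a_6 = -3·60 + 0·-18 + -3·6 = -198
  a_7 = -3·-198 + 0·60 + -3·-18 = 648
  a_8 = -3·648 + 0·-198 + -3·60 = -2124
  a_9 = -3·-2124 + 0·648 + -3·-198 = 6966
  a_10 = -3·6966 + 0·-2124 + -3·648 = -22842

-3,0,-3 ; -22842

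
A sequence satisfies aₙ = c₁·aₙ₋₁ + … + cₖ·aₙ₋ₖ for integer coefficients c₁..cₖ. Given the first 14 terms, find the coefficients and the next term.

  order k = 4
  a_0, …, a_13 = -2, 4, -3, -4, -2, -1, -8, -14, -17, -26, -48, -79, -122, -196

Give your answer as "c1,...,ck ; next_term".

1,0,1,1 ; -323

  a_4 = 1·-4 + 0·-3 + 1·4 + 1·-2 = -2
  a_5 = 1·-2 + 0·-4 + 1·-3 + 1·4 = -1
  a_6 = 1·-1 + 0·-2 + 1·-4 + 1·-3 = -8
  a_7 = 1·-8 + 0·-1 + 1·-2 + 1·-4 = -14
  a_8 = 1·-14 + 0·-8 + 1·-1 + 1·-2 = -17
  a_9 = 1·-17 + 0·-14 + 1·-8 + 1·-1 = -26
  a_10 = 1·-26 + 0·-17 + 1·-14 + 1·-8 = -48
  a_11 = 1·-48 + 0·-26 + 1·-17 + 1·-14 = -79
  a_12 = 1·-79 + 0·-48 + 1·-26 + 1·-17 = -122
  a_13 = 1·-122 + 0·-79 + 1·-48 + 1·-26 = -196
  a_14 = 1·-196 + 0·-122 + 1·-79 + 1·-48 = -323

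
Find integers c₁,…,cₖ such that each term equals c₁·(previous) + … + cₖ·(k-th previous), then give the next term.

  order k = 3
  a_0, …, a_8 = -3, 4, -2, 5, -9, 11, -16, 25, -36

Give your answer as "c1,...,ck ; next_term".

-1,0,-1 ; 52

  a_3 = -1·-2 + 0·4 + -1·-3 = 5
  a_4 = -1·5 + 0·-2 + -1·4 = -9
  a_5 = -1·-9 + 0·5 + -1·-2 = 11
  a_6 = -1·11 + 0·-9 + -1·5 = -16
  a_7 = -1·-16 + 0·11 + -1·-9 = 25
  a_8 = -1·25 + 0·-16 + -1·11 = -36
  a_9 = -1·-36 + 0·25 + -1·-16 = 52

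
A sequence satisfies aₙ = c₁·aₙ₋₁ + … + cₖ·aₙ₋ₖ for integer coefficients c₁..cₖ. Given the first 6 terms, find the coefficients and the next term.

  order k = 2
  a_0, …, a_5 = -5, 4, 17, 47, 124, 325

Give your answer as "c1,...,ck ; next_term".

  a_2 = 3·4 + -1·-5 = 17
  a_3 = 3·17 + -1·4 = 47
  a_4 = 3·47 + -1·17 = 124
  a_5 = 3·124 + -1·47 = 325
  a_6 = 3·325 + -1·124 = 851

3,-1 ; 851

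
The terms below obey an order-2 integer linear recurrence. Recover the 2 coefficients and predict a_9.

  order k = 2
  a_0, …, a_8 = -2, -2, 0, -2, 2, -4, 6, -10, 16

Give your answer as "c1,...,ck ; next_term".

-1,1 ; -26

  a_2 = -1·-2 + 1·-2 = 0
  a_3 = -1·0 + 1·-2 = -2
  a_4 = -1·-2 + 1·0 = 2
  a_5 = -1·2 + 1·-2 = -4
  a_6 = -1·-4 + 1·2 = 6
  a_7 = -1·6 + 1·-4 = -10
  a_8 = -1·-10 + 1·6 = 16
  a_9 = -1·16 + 1·-10 = -26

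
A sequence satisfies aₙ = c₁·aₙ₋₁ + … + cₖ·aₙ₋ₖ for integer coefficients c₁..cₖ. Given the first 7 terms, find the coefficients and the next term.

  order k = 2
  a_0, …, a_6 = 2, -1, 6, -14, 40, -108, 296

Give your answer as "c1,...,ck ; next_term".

  a_2 = -2·-1 + 2·2 = 6
  a_3 = -2·6 + 2·-1 = -14
  a_4 = -2·-14 + 2·6 = 40
  a_5 = -2·40 + 2·-14 = -108
  a_6 = -2·-108 + 2·40 = 296
  a_7 = -2·296 + 2·-108 = -808

-2,2 ; -808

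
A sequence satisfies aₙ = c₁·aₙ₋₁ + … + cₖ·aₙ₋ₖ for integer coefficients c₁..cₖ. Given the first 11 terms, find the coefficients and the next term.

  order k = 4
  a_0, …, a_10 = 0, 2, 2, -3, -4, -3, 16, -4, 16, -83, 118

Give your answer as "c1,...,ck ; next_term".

  a_4 = -2·-3 + -1·2 + -4·2 + -3·0 = -4
  a_5 = -2·-4 + -1·-3 + -4·2 + -3·2 = -3
  a_6 = -2·-3 + -1·-4 + -4·-3 + -3·2 = 16
  a_7 = -2·16 + -1·-3 + -4·-4 + -3·-3 = -4
  a_8 = -2·-4 + -1·16 + -4·-3 + -3·-4 = 16
  a_9 = -2·16 + -1·-4 + -4·16 + -3·-3 = -83
  a_10 = -2·-83 + -1·16 + -4·-4 + -3·16 = 118
  a_11 = -2·118 + -1·-83 + -4·16 + -3·-4 = -205

-2,-1,-4,-3 ; -205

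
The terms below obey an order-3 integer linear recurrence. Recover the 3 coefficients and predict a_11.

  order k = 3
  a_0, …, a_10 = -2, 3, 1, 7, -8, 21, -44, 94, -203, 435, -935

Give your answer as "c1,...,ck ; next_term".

-1,2,-1 ; 2008

  a_3 = -1·1 + 2·3 + -1·-2 = 7
  a_4 = -1·7 + 2·1 + -1·3 = -8
  a_5 = -1·-8 + 2·7 + -1·1 = 21
  a_6 = -1·21 + 2·-8 + -1·7 = -44
  a_7 = -1·-44 + 2·21 + -1·-8 = 94
  a_8 = -1·94 + 2·-44 + -1·21 = -203
  a_9 = -1·-203 + 2·94 + -1·-44 = 435
  a_10 = -1·435 + 2·-203 + -1·94 = -935
  a_11 = -1·-935 + 2·435 + -1·-203 = 2008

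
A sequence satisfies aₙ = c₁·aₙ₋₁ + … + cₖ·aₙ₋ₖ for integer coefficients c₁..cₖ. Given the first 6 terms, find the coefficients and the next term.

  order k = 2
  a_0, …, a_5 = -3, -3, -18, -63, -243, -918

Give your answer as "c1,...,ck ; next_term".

  a_2 = 3·-3 + 3·-3 = -18
  a_3 = 3·-18 + 3·-3 = -63
  a_4 = 3·-63 + 3·-18 = -243
  a_5 = 3·-243 + 3·-63 = -918
  a_6 = 3·-918 + 3·-243 = -3483

3,3 ; -3483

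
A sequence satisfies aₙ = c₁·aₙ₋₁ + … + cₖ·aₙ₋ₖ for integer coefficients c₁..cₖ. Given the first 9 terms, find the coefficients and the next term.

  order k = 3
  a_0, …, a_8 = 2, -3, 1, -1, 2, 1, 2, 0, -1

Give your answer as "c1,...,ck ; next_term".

1,0,-1 ; -3

  a_3 = 1·1 + 0·-3 + -1·2 = -1
  a_4 = 1·-1 + 0·1 + -1·-3 = 2
  a_5 = 1·2 + 0·-1 + -1·1 = 1
  a_6 = 1·1 + 0·2 + -1·-1 = 2
  a_7 = 1·2 + 0·1 + -1·2 = 0
  a_8 = 1·0 + 0·2 + -1·1 = -1
  a_9 = 1·-1 + 0·0 + -1·2 = -3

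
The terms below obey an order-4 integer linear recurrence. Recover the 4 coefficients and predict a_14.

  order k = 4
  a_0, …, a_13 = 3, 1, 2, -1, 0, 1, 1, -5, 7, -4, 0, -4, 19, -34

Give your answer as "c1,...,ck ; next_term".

  a_4 = -2·-1 + -2·2 + -1·1 + 1·3 = 0
  a_5 = -2·0 + -2·-1 + -1·2 + 1·1 = 1
  a_6 = -2·1 + -2·0 + -1·-1 + 1·2 = 1
  a_7 = -2·1 + -2·1 + -1·0 + 1·-1 = -5
  a_8 = -2·-5 + -2·1 + -1·1 + 1·0 = 7
  a_9 = -2·7 + -2·-5 + -1·1 + 1·1 = -4
  a_10 = -2·-4 + -2·7 + -1·-5 + 1·1 = 0
  a_11 = -2·0 + -2·-4 + -1·7 + 1·-5 = -4
  a_12 = -2·-4 + -2·0 + -1·-4 + 1·7 = 19
  a_13 = -2·19 + -2·-4 + -1·0 + 1·-4 = -34
  a_14 = -2·-34 + -2·19 + -1·-4 + 1·0 = 34

-2,-2,-1,1 ; 34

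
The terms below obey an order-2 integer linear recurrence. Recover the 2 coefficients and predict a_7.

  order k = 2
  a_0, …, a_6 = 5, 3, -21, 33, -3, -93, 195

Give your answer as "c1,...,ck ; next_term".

-2,-3 ; -111

  a_2 = -2·3 + -3·5 = -21
  a_3 = -2·-21 + -3·3 = 33
  a_4 = -2·33 + -3·-21 = -3
  a_5 = -2·-3 + -3·33 = -93
  a_6 = -2·-93 + -3·-3 = 195
  a_7 = -2·195 + -3·-93 = -111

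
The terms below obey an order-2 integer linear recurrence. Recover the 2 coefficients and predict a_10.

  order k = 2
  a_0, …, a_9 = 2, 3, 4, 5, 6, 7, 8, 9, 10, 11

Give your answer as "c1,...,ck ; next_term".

  a_2 = 2·3 + -1·2 = 4
  a_3 = 2·4 + -1·3 = 5
  a_4 = 2·5 + -1·4 = 6
  a_5 = 2·6 + -1·5 = 7
  a_6 = 2·7 + -1·6 = 8
  a_7 = 2·8 + -1·7 = 9
  a_8 = 2·9 + -1·8 = 10
  a_9 = 2·10 + -1·9 = 11
  a_10 = 2·11 + -1·10 = 12

2,-1 ; 12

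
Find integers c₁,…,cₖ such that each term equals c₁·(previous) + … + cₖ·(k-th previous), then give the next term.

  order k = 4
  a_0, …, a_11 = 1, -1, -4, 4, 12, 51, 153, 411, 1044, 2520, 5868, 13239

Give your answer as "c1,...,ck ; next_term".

  a_4 = 3·4 + 0·-4 + -3·-1 + -3·1 = 12
  a_5 = 3·12 + 0·4 + -3·-4 + -3·-1 = 51
  a_6 = 3·51 + 0·12 + -3·4 + -3·-4 = 153
  a_7 = 3·153 + 0·51 + -3·12 + -3·4 = 411
  a_8 = 3·411 + 0·153 + -3·51 + -3·12 = 1044
  a_9 = 3·1044 + 0·411 + -3·153 + -3·51 = 2520
  a_10 = 3·2520 + 0·1044 + -3·411 + -3·153 = 5868
  a_11 = 3·5868 + 0·2520 + -3·1044 + -3·411 = 13239
  a_12 = 3·13239 + 0·5868 + -3·2520 + -3·1044 = 29025

3,0,-3,-3 ; 29025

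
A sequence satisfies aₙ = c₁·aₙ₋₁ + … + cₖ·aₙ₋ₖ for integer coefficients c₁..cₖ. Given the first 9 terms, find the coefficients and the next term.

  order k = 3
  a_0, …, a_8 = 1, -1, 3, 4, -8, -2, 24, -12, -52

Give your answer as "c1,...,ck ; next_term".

  a_3 = 0·3 + -2·-1 + 2·1 = 4
  a_4 = 0·4 + -2·3 + 2·-1 = -8
  a_5 = 0·-8 + -2·4 + 2·3 = -2
  a_6 = 0·-2 + -2·-8 + 2·4 = 24
  a_7 = 0·24 + -2·-2 + 2·-8 = -12
  a_8 = 0·-12 + -2·24 + 2·-2 = -52
  a_9 = 0·-52 + -2·-12 + 2·24 = 72

0,-2,2 ; 72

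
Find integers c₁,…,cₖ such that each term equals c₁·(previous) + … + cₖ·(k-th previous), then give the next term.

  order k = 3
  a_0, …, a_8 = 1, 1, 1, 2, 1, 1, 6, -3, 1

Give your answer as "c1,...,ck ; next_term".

-1,-1,4 ; 26

  a_3 = -1·1 + -1·1 + 4·1 = 2
  a_4 = -1·2 + -1·1 + 4·1 = 1
  a_5 = -1·1 + -1·2 + 4·1 = 1
  a_6 = -1·1 + -1·1 + 4·2 = 6
  a_7 = -1·6 + -1·1 + 4·1 = -3
  a_8 = -1·-3 + -1·6 + 4·1 = 1
  a_9 = -1·1 + -1·-3 + 4·6 = 26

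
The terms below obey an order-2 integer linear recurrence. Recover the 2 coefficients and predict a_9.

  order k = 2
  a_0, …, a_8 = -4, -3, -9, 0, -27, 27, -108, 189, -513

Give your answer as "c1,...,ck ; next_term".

  a_2 = -1·-3 + 3·-4 = -9
  a_3 = -1·-9 + 3·-3 = 0
  a_4 = -1·0 + 3·-9 = -27
  a_5 = -1·-27 + 3·0 = 27
  a_6 = -1·27 + 3·-27 = -108
  a_7 = -1·-108 + 3·27 = 189
  a_8 = -1·189 + 3·-108 = -513
  a_9 = -1·-513 + 3·189 = 1080

-1,3 ; 1080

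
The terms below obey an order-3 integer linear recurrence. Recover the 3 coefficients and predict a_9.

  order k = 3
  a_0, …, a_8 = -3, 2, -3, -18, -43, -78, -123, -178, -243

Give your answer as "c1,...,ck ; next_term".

  a_3 = 3·-3 + -3·2 + 1·-3 = -18
  a_4 = 3·-18 + -3·-3 + 1·2 = -43
  a_5 = 3·-43 + -3·-18 + 1·-3 = -78
  a_6 = 3·-78 + -3·-43 + 1·-18 = -123
  a_7 = 3·-123 + -3·-78 + 1·-43 = -178
  a_8 = 3·-178 + -3·-123 + 1·-78 = -243
  a_9 = 3·-243 + -3·-178 + 1·-123 = -318

3,-3,1 ; -318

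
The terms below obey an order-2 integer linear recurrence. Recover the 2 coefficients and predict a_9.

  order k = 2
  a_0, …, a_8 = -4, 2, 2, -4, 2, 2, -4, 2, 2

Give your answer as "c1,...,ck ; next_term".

-1,-1 ; -4

  a_2 = -1·2 + -1·-4 = 2
  a_3 = -1·2 + -1·2 = -4
  a_4 = -1·-4 + -1·2 = 2
  a_5 = -1·2 + -1·-4 = 2
  a_6 = -1·2 + -1·2 = -4
  a_7 = -1·-4 + -1·2 = 2
  a_8 = -1·2 + -1·-4 = 2
  a_9 = -1·2 + -1·2 = -4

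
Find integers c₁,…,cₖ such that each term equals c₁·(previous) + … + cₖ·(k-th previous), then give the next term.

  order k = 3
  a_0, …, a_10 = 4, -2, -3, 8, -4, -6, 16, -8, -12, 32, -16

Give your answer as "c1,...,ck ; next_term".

0,0,2 ; -24

  a_3 = 0·-3 + 0·-2 + 2·4 = 8
  a_4 = 0·8 + 0·-3 + 2·-2 = -4
  a_5 = 0·-4 + 0·8 + 2·-3 = -6
  a_6 = 0·-6 + 0·-4 + 2·8 = 16
  a_7 = 0·16 + 0·-6 + 2·-4 = -8
  a_8 = 0·-8 + 0·16 + 2·-6 = -12
  a_9 = 0·-12 + 0·-8 + 2·16 = 32
  a_10 = 0·32 + 0·-12 + 2·-8 = -16
  a_11 = 0·-16 + 0·32 + 2·-12 = -24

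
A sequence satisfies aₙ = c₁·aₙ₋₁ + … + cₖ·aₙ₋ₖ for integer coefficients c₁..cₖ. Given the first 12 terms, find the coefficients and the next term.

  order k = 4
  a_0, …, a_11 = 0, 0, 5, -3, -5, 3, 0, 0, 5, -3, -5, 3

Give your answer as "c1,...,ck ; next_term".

  a_4 = 0·-3 + -1·5 + 0·0 + -1·0 = -5
  a_5 = 0·-5 + -1·-3 + 0·5 + -1·0 = 3
  a_6 = 0·3 + -1·-5 + 0·-3 + -1·5 = 0
  a_7 = 0·0 + -1·3 + 0·-5 + -1·-3 = 0
  a_8 = 0·0 + -1·0 + 0·3 + -1·-5 = 5
  a_9 = 0·5 + -1·0 + 0·0 + -1·3 = -3
  a_10 = 0·-3 + -1·5 + 0·0 + -1·0 = -5
  a_11 = 0·-5 + -1·-3 + 0·5 + -1·0 = 3
  a_12 = 0·3 + -1·-5 + 0·-3 + -1·5 = 0

0,-1,0,-1 ; 0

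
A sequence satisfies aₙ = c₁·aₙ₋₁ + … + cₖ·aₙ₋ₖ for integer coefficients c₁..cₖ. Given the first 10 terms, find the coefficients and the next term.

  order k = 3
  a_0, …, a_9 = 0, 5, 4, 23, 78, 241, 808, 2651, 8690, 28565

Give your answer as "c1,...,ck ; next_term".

2,3,4 ; 93804

  a_3 = 2·4 + 3·5 + 4·0 = 23
  a_4 = 2·23 + 3·4 + 4·5 = 78
  a_5 = 2·78 + 3·23 + 4·4 = 241
  a_6 = 2·241 + 3·78 + 4·23 = 808
  a_7 = 2·808 + 3·241 + 4·78 = 2651
  a_8 = 2·2651 + 3·808 + 4·241 = 8690
  a_9 = 2·8690 + 3·2651 + 4·808 = 28565
  a_10 = 2·28565 + 3·8690 + 4·2651 = 93804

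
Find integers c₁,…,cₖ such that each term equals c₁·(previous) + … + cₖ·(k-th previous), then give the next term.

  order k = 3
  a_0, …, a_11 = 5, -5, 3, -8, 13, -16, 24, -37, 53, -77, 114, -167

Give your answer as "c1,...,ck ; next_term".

-1,0,-1 ; 244

  a_3 = -1·3 + 0·-5 + -1·5 = -8
  a_4 = -1·-8 + 0·3 + -1·-5 = 13
  a_5 = -1·13 + 0·-8 + -1·3 = -16
  a_6 = -1·-16 + 0·13 + -1·-8 = 24
  a_7 = -1·24 + 0·-16 + -1·13 = -37
  a_8 = -1·-37 + 0·24 + -1·-16 = 53
  a_9 = -1·53 + 0·-37 + -1·24 = -77
  a_10 = -1·-77 + 0·53 + -1·-37 = 114
  a_11 = -1·114 + 0·-77 + -1·53 = -167
  a_12 = -1·-167 + 0·114 + -1·-77 = 244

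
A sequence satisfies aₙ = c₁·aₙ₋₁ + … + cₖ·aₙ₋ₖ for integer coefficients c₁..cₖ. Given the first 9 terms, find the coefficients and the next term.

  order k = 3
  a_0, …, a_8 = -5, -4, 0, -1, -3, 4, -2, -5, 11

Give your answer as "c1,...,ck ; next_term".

-1,-1,1 ; -8

  a_3 = -1·0 + -1·-4 + 1·-5 = -1
  a_4 = -1·-1 + -1·0 + 1·-4 = -3
  a_5 = -1·-3 + -1·-1 + 1·0 = 4
  a_6 = -1·4 + -1·-3 + 1·-1 = -2
  a_7 = -1·-2 + -1·4 + 1·-3 = -5
  a_8 = -1·-5 + -1·-2 + 1·4 = 11
  a_9 = -1·11 + -1·-5 + 1·-2 = -8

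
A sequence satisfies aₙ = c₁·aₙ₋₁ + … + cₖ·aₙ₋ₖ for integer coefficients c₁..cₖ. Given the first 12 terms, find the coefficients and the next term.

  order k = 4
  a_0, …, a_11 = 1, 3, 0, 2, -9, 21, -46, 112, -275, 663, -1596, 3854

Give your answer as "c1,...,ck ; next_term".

-2,0,-2,1 ; -9309

  a_4 = -2·2 + 0·0 + -2·3 + 1·1 = -9
  a_5 = -2·-9 + 0·2 + -2·0 + 1·3 = 21
  a_6 = -2·21 + 0·-9 + -2·2 + 1·0 = -46
  a_7 = -2·-46 + 0·21 + -2·-9 + 1·2 = 112
  a_8 = -2·112 + 0·-46 + -2·21 + 1·-9 = -275
  a_9 = -2·-275 + 0·112 + -2·-46 + 1·21 = 663
  a_10 = -2·663 + 0·-275 + -2·112 + 1·-46 = -1596
  a_11 = -2·-1596 + 0·663 + -2·-275 + 1·112 = 3854
  a_12 = -2·3854 + 0·-1596 + -2·663 + 1·-275 = -9309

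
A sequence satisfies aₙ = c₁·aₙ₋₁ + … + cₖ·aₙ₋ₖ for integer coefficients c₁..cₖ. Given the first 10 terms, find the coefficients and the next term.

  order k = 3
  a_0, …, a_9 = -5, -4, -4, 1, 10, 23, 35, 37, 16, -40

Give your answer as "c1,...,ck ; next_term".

  a_3 = 2·-4 + -1·-4 + -1·-5 = 1
  a_4 = 2·1 + -1·-4 + -1·-4 = 10
  a_5 = 2·10 + -1·1 + -1·-4 = 23
  a_6 = 2·23 + -1·10 + -1·1 = 35
  a_7 = 2·35 + -1·23 + -1·10 = 37
  a_8 = 2·37 + -1·35 + -1·23 = 16
  a_9 = 2·16 + -1·37 + -1·35 = -40
  a_10 = 2·-40 + -1·16 + -1·37 = -133

2,-1,-1 ; -133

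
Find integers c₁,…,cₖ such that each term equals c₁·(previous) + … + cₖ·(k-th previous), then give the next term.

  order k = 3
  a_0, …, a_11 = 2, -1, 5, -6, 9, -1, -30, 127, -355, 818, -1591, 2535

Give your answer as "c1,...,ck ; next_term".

  a_3 = -3·5 + -1·-1 + 4·2 = -6
  a_4 = -3·-6 + -1·5 + 4·-1 = 9
  a_5 = -3·9 + -1·-6 + 4·5 = -1
  a_6 = -3·-1 + -1·9 + 4·-6 = -30
  a_7 = -3·-30 + -1·-1 + 4·9 = 127
  a_8 = -3·127 + -1·-30 + 4·-1 = -355
  a_9 = -3·-355 + -1·127 + 4·-30 = 818
  a_10 = -3·818 + -1·-355 + 4·127 = -1591
  a_11 = -3·-1591 + -1·818 + 4·-355 = 2535
  a_12 = -3·2535 + -1·-1591 + 4·818 = -2742

-3,-1,4 ; -2742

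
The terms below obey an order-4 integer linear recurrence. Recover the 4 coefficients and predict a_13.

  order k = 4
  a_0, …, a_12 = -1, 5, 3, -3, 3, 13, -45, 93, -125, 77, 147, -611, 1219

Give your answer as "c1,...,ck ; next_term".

-3,-3,1,2 ; -1523

  a_4 = -3·-3 + -3·3 + 1·5 + 2·-1 = 3
  a_5 = -3·3 + -3·-3 + 1·3 + 2·5 = 13
  a_6 = -3·13 + -3·3 + 1·-3 + 2·3 = -45
  a_7 = -3·-45 + -3·13 + 1·3 + 2·-3 = 93
  a_8 = -3·93 + -3·-45 + 1·13 + 2·3 = -125
  a_9 = -3·-125 + -3·93 + 1·-45 + 2·13 = 77
  a_10 = -3·77 + -3·-125 + 1·93 + 2·-45 = 147
  a_11 = -3·147 + -3·77 + 1·-125 + 2·93 = -611
  a_12 = -3·-611 + -3·147 + 1·77 + 2·-125 = 1219
  a_13 = -3·1219 + -3·-611 + 1·147 + 2·77 = -1523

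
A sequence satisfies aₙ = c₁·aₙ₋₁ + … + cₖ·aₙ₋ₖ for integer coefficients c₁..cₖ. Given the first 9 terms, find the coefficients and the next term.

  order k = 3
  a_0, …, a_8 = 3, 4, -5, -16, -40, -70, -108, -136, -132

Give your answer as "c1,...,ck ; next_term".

  a_3 = 2·-5 + 0·4 + -2·3 = -16
  a_4 = 2·-16 + 0·-5 + -2·4 = -40
  a_5 = 2·-40 + 0·-16 + -2·-5 = -70
  a_6 = 2·-70 + 0·-40 + -2·-16 = -108
  a_7 = 2·-108 + 0·-70 + -2·-40 = -136
  a_8 = 2·-136 + 0·-108 + -2·-70 = -132
  a_9 = 2·-132 + 0·-136 + -2·-108 = -48

2,0,-2 ; -48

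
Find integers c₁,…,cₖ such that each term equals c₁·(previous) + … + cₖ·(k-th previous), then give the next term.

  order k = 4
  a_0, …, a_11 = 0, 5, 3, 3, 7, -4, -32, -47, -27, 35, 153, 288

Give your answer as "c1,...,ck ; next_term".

2,-3,2,-3 ; 268

  a_4 = 2·3 + -3·3 + 2·5 + -3·0 = 7
  a_5 = 2·7 + -3·3 + 2·3 + -3·5 = -4
  a_6 = 2·-4 + -3·7 + 2·3 + -3·3 = -32
  a_7 = 2·-32 + -3·-4 + 2·7 + -3·3 = -47
  a_8 = 2·-47 + -3·-32 + 2·-4 + -3·7 = -27
  a_9 = 2·-27 + -3·-47 + 2·-32 + -3·-4 = 35
  a_10 = 2·35 + -3·-27 + 2·-47 + -3·-32 = 153
  a_11 = 2·153 + -3·35 + 2·-27 + -3·-47 = 288
  a_12 = 2·288 + -3·153 + 2·35 + -3·-27 = 268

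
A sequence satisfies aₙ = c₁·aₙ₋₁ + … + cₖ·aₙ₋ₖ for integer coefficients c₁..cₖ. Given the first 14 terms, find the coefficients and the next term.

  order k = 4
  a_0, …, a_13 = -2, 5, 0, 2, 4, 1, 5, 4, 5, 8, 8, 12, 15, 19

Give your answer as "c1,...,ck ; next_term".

  a_4 = 1·2 + 1·0 + 0·5 + -1·-2 = 4
  a_5 = 1·4 + 1·2 + 0·0 + -1·5 = 1
  a_6 = 1·1 + 1·4 + 0·2 + -1·0 = 5
  a_7 = 1·5 + 1·1 + 0·4 + -1·2 = 4
  a_8 = 1·4 + 1·5 + 0·1 + -1·4 = 5
  a_9 = 1·5 + 1·4 + 0·5 + -1·1 = 8
  a_10 = 1·8 + 1·5 + 0·4 + -1·5 = 8
  a_11 = 1·8 + 1·8 + 0·5 + -1·4 = 12
  a_12 = 1·12 + 1·8 + 0·8 + -1·5 = 15
  a_13 = 1·15 + 1·12 + 0·8 + -1·8 = 19
  a_14 = 1·19 + 1·15 + 0·12 + -1·8 = 26

1,1,0,-1 ; 26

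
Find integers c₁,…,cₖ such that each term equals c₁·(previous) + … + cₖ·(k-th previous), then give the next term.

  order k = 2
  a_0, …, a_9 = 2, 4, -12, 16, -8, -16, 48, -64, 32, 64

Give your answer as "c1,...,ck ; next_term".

-2,-2 ; -192

  a_2 = -2·4 + -2·2 = -12
  a_3 = -2·-12 + -2·4 = 16
  a_4 = -2·16 + -2·-12 = -8
  a_5 = -2·-8 + -2·16 = -16
  a_6 = -2·-16 + -2·-8 = 48
  a_7 = -2·48 + -2·-16 = -64
  a_8 = -2·-64 + -2·48 = 32
  a_9 = -2·32 + -2·-64 = 64
  a_10 = -2·64 + -2·32 = -192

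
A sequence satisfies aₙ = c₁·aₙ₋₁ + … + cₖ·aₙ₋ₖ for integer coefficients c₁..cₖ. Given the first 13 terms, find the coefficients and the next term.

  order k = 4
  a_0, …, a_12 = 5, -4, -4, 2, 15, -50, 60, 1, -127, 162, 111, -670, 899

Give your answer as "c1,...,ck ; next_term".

-2,-2,1,3 ; 139

  a_4 = -2·2 + -2·-4 + 1·-4 + 3·5 = 15
  a_5 = -2·15 + -2·2 + 1·-4 + 3·-4 = -50
  a_6 = -2·-50 + -2·15 + 1·2 + 3·-4 = 60
  a_7 = -2·60 + -2·-50 + 1·15 + 3·2 = 1
  a_8 = -2·1 + -2·60 + 1·-50 + 3·15 = -127
  a_9 = -2·-127 + -2·1 + 1·60 + 3·-50 = 162
  a_10 = -2·162 + -2·-127 + 1·1 + 3·60 = 111
  a_11 = -2·111 + -2·162 + 1·-127 + 3·1 = -670
  a_12 = -2·-670 + -2·111 + 1·162 + 3·-127 = 899
  a_13 = -2·899 + -2·-670 + 1·111 + 3·162 = 139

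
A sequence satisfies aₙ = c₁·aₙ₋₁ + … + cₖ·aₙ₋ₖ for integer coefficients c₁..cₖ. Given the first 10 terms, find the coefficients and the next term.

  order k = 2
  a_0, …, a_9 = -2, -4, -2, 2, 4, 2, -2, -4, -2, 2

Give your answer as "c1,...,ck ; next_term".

  a_2 = 1·-4 + -1·-2 = -2
  a_3 = 1·-2 + -1·-4 = 2
  a_4 = 1·2 + -1·-2 = 4
  a_5 = 1·4 + -1·2 = 2
  a_6 = 1·2 + -1·4 = -2
  a_7 = 1·-2 + -1·2 = -4
  a_8 = 1·-4 + -1·-2 = -2
  a_9 = 1·-2 + -1·-4 = 2
  a_10 = 1·2 + -1·-2 = 4

1,-1 ; 4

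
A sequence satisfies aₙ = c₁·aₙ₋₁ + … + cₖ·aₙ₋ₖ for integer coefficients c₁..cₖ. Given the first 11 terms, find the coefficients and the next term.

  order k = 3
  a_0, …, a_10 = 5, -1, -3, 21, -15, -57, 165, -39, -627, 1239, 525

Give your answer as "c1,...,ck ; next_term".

-1,-3,3 ; -6123

  a_3 = -1·-3 + -3·-1 + 3·5 = 21
  a_4 = -1·21 + -3·-3 + 3·-1 = -15
  a_5 = -1·-15 + -3·21 + 3·-3 = -57
  a_6 = -1·-57 + -3·-15 + 3·21 = 165
  a_7 = -1·165 + -3·-57 + 3·-15 = -39
  a_8 = -1·-39 + -3·165 + 3·-57 = -627
  a_9 = -1·-627 + -3·-39 + 3·165 = 1239
  a_10 = -1·1239 + -3·-627 + 3·-39 = 525
  a_11 = -1·525 + -3·1239 + 3·-627 = -6123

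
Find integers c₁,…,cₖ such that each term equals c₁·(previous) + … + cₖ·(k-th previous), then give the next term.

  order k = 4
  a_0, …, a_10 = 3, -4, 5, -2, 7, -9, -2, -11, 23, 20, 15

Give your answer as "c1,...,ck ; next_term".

  a_4 = 1·-2 + -1·5 + -2·-4 + 2·3 = 7
  a_5 = 1·7 + -1·-2 + -2·5 + 2·-4 = -9
  a_6 = 1·-9 + -1·7 + -2·-2 + 2·5 = -2
  a_7 = 1·-2 + -1·-9 + -2·7 + 2·-2 = -11
  a_8 = 1·-11 + -1·-2 + -2·-9 + 2·7 = 23
  a_9 = 1·23 + -1·-11 + -2·-2 + 2·-9 = 20
  a_10 = 1·20 + -1·23 + -2·-11 + 2·-2 = 15
  a_11 = 1·15 + -1·20 + -2·23 + 2·-11 = -73

1,-1,-2,2 ; -73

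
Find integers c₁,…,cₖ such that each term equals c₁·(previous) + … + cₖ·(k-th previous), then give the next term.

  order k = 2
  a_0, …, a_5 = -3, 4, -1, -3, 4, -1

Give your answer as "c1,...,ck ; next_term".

  a_2 = -1·4 + -1·-3 = -1
  a_3 = -1·-1 + -1·4 = -3
  a_4 = -1·-3 + -1·-1 = 4
  a_5 = -1·4 + -1·-3 = -1
  a_6 = -1·-1 + -1·4 = -3

-1,-1 ; -3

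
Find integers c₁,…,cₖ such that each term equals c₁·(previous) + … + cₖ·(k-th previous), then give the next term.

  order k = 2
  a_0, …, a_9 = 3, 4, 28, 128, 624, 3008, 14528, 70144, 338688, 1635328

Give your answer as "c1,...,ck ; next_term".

  a_2 = 4·4 + 4·3 = 28
  a_3 = 4·28 + 4·4 = 128
  a_4 = 4·128 + 4·28 = 624
  a_5 = 4·624 + 4·128 = 3008
  a_6 = 4·3008 + 4·624 = 14528
  a_7 = 4·14528 + 4·3008 = 70144
  a_8 = 4·70144 + 4·14528 = 338688
  a_9 = 4·338688 + 4·70144 = 1635328
  a_10 = 4·1635328 + 4·338688 = 7896064

4,4 ; 7896064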